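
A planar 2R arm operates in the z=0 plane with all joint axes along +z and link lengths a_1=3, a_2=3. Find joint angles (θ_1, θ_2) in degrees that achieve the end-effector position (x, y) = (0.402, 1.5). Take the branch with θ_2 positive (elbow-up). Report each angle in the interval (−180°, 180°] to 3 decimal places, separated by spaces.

-0.003 150.000

cos θ_2 = (2.4116−3²−3²)/(2·3·3) = -0.8660; θ_2 = 149.9996° (elbow-up)
β = atan2(1.5000,0.4020) = 74.9973°; ψ = atan2(1.5000,0.4019) = 74.9998°
θ_1 = β − ψ = -0.0025°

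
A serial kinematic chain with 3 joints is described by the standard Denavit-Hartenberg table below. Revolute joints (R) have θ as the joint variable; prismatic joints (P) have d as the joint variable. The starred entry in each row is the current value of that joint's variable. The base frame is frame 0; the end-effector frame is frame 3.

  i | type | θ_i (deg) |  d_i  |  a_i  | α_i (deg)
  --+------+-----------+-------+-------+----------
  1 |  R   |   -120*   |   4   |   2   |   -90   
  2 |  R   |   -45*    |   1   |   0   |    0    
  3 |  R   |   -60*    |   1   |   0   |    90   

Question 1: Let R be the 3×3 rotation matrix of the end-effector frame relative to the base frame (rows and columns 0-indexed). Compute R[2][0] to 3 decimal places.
End-effector x-axis (col 0 of R) = (0.1294,0.2241,0.9659)
R[2][0] = 0.9659

0.966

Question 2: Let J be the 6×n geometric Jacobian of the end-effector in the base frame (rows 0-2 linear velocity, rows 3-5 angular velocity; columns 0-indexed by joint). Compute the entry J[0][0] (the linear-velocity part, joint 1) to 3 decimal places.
axis z_0 = ẑ; lever o_n−o_0 = (0.7321,-2.7321,4.0000)
cross product → J_v[:, 0] = (2.7321,0.7321,-0.0000)
J_ω[:, 0] = z_0
entry J[0][0] = 2.7321

2.732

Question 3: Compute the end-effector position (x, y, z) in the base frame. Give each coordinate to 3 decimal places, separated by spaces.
after link 1: o_1 = (-1.0000, -1.7321, 4.0000)
after link 2: o_2 = (-0.1340, -2.2321, 4.0000)
after link 3: o_3 = (0.7321, -2.7321, 4.0000)

0.732 -2.732 4.000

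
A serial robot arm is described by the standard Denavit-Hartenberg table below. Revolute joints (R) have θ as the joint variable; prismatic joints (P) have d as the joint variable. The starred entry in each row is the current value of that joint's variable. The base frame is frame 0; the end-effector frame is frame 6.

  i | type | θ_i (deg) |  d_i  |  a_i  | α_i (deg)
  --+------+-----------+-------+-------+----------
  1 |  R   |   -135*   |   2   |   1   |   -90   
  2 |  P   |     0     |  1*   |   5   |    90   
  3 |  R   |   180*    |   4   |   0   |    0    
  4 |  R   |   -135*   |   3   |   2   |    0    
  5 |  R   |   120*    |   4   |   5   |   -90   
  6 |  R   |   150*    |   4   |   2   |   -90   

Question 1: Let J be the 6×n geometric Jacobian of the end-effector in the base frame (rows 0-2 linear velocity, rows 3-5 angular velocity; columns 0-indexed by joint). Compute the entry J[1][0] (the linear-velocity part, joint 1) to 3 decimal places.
-2.705

axis z_0 = ẑ; lever o_n−o_0 = (-2.7054,-1.8517,12.0000)
cross product → J_v[:, 0] = (1.8517,-2.7054,0.0000)
J_ω[:, 0] = z_0
entry J[1][0] = -2.7054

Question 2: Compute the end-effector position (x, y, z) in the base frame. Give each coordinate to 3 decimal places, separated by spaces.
-2.705 -1.852 12.000

after link 1: o_1 = (-0.7071, -0.7071, 2.0000)
after link 2: o_2 = (-3.5355, -4.9497, 2.0000)
after link 3: o_3 = (-3.5355, -4.9497, 6.0000)
after link 4: o_4 = (-3.5355, -6.9497, 9.0000)
after link 5: o_5 = (0.7946, -4.4497, 13.0000)
after link 6: o_6 = (-2.7054, -1.8517, 12.0000)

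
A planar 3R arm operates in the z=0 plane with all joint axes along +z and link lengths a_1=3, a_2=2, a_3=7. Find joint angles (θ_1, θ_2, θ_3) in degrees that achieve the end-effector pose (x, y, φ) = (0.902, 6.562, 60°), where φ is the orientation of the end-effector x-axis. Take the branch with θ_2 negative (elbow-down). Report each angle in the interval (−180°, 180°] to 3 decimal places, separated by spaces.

wrist centre = target − a_3·(cos φ, sin φ) = (-2.5980, 0.4998)
cos θ_2 = (6.9994−3²−2²)/(2·3·2) = -0.5000; θ_2 = -120.0032° (elbow-down)
β = atan2(0.4998,-2.5980) = 169.1101°; ψ = atan2(-1.7320,1.9999) = -40.8938°
θ_1 = β − ψ = 210.0039°
θ_3 = φ − θ_1 − θ_2 = -30.0008° (wrapped to (-180°,180°])

-149.996 -120.003 -30.001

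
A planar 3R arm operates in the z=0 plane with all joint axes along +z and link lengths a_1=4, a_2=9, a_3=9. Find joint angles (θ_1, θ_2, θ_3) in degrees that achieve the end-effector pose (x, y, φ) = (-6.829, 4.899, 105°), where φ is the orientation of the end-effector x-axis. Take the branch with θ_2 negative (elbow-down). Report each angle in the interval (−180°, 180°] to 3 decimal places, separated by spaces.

wrist centre = target − a_3·(cos φ, sin φ) = (-4.4996, -3.7943)
cos θ_2 = (34.6436−4²−9²)/(2·4·9) = -0.8661; θ_2 = -150.0041° (elbow-down)
β = atan2(-3.7943,-4.4996) = -139.8606°; ψ = atan2(-4.4994,-3.7945) = -130.1422°
θ_1 = β − ψ = -9.7184°
θ_3 = φ − θ_1 − θ_2 = -95.2775° (wrapped to (-180°,180°])

-9.718 -150.004 -95.278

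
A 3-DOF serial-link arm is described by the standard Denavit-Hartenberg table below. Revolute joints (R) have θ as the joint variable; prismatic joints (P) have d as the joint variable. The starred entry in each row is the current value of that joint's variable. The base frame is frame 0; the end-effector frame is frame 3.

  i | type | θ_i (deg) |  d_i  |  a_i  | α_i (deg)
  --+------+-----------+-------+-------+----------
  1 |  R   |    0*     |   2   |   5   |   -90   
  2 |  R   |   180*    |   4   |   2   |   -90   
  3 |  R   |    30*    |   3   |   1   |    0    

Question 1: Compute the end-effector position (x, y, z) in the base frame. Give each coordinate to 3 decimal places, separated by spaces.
after link 1: o_1 = (5.0000, 0.0000, 2.0000)
after link 2: o_2 = (3.0000, 4.0000, 2.0000)
after link 3: o_3 = (2.1340, 3.5000, 5.0000)

2.134 3.500 5.000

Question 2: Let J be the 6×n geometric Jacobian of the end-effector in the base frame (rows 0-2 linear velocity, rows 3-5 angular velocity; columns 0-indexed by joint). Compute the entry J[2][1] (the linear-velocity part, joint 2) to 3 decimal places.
axis z_1 = (0.0000,1.0000,0.0000); lever o_n−o_1 = (-2.8660,3.5000,3.0000)
cross product → J_v[:, 1] = (3.0000,-0.0000,2.8660)
J_ω[:, 1] = z_1
entry J[2][1] = 2.8660

2.866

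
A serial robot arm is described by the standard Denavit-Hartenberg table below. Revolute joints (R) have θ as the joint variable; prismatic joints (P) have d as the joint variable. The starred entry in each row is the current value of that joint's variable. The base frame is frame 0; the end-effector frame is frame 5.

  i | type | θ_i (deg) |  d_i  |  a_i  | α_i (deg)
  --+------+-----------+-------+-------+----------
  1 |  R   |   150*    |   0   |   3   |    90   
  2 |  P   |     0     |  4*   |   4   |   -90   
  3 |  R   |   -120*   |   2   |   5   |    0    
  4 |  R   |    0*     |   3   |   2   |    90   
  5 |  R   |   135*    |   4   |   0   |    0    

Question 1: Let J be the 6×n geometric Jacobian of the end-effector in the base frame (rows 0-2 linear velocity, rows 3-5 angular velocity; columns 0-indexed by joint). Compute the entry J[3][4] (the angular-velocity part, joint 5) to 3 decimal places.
axis z_4 = (0.5000,-0.8660,0.0000); lever o_n−o_4 = (2.0000,-3.4641,0.0000)
cross product → J_v[:, 4] = (0.0000,0.0000,0.0000)
J_ω[:, 4] = z_4
entry J[3][4] = 0.5000

0.500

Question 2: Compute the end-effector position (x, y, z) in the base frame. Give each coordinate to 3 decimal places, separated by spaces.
after link 1: o_1 = (-2.5981, 1.5000, 0.0000)
after link 2: o_2 = (-4.0622, 6.9641, 0.0000)
after link 3: o_3 = (0.2679, 9.4641, 2.0000)
after link 4: o_4 = (2.0000, 10.4641, 5.0000)
after link 5: o_5 = (4.0000, 7.0000, 5.0000)

4.000 7.000 5.000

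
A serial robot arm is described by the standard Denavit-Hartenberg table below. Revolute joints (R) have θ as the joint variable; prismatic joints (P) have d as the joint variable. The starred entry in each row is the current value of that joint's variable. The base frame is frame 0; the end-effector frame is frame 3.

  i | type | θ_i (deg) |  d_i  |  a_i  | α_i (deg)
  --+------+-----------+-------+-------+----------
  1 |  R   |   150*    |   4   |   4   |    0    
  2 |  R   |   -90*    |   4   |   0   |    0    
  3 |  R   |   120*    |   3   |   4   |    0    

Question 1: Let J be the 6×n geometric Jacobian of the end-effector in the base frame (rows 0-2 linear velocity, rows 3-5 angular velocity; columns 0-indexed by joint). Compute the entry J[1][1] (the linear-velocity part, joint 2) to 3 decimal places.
-4.000

axis z_1 = (0.0000,0.0000,1.0000); lever o_n−o_1 = (-4.0000,0.0000,7.0000)
cross product → J_v[:, 1] = (-0.0000,-4.0000,0.0000)
J_ω[:, 1] = z_1
entry J[1][1] = -4.0000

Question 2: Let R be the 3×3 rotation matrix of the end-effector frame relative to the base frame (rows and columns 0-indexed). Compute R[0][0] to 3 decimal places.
-1.000

End-effector x-axis (col 0 of R) = (-1.0000,0.0000,0.0000)
R[0][0] = -1.0000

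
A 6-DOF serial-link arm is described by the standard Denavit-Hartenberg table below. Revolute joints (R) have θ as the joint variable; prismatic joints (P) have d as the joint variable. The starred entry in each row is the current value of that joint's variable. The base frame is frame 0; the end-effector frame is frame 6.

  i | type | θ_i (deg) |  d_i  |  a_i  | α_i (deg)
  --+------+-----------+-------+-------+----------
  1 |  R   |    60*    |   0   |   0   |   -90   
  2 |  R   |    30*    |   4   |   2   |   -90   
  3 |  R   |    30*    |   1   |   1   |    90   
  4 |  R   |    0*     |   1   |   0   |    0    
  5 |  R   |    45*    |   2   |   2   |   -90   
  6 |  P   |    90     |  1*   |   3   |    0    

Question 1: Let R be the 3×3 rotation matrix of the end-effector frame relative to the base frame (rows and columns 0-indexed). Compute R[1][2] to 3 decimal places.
-0.589

End-effector z-axis (col 2 of R) = (-0.7481,-0.5887,-0.3062)
R[1][2] = -0.5887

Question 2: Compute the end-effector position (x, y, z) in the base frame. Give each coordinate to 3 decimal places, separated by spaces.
-1.999 2.830 -4.442

after link 1: o_1 = (0.0000, 0.0000, 0.0000)
after link 2: o_2 = (-2.5981, 3.5000, -1.0000)
after link 3: o_3 = (-2.0401, 3.4665, -2.2990)
after link 4: o_4 = (-2.5736, 4.2745, -2.5490)
after link 5: o_5 = (-2.8514, 5.8432, -4.8862)
after link 6: o_6 = (-1.9990, 2.8305, -4.4423)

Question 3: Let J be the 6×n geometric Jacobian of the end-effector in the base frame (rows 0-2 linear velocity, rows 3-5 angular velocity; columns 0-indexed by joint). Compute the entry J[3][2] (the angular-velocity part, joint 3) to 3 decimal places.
-0.250

axis z_2 = (-0.2500,-0.4330,-0.8660); lever o_n−o_2 = (0.5990,-0.6695,-3.4423)
cross product → J_v[:, 2] = (0.9107,-1.3794,0.4268)
J_ω[:, 2] = z_2
entry J[3][2] = -0.2500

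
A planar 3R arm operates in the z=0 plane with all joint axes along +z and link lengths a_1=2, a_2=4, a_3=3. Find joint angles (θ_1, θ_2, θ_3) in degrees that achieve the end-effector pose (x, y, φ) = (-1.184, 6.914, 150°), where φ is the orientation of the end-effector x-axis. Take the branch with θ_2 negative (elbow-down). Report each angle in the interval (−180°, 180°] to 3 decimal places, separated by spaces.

wrist centre = target − a_3·(cos φ, sin φ) = (1.4141, 5.4140)
cos θ_2 = (31.3110−2²−4²)/(2·2·4) = 0.7069; θ_2 = -45.0137° (elbow-down)
β = atan2(5.4140,1.4141) = 75.3620°; ψ = atan2(-2.8291,4.8278) = -30.3707°
θ_1 = β − ψ = 105.7327°
θ_3 = φ − θ_1 − θ_2 = 89.2810° (wrapped to (-180°,180°])

105.733 -45.014 89.281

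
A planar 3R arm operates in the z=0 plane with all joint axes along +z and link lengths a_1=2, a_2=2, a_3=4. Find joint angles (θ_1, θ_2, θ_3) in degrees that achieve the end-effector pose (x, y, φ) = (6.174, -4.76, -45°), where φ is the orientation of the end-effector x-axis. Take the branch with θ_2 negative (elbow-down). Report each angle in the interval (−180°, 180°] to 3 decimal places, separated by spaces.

-14.969 -30.063 0.031

wrist centre = target − a_3·(cos φ, sin φ) = (3.3456, -1.9316)
cos θ_2 = (14.9238−2²−2²)/(2·2·2) = 0.8655; θ_2 = -30.0626° (elbow-down)
β = atan2(-1.9316,3.3456) = -30.0001°; ψ = atan2(-1.0019,3.7310) = -15.0313°
θ_1 = β − ψ = -14.9688°
θ_3 = φ − θ_1 − θ_2 = 0.0313° (wrapped to (-180°,180°])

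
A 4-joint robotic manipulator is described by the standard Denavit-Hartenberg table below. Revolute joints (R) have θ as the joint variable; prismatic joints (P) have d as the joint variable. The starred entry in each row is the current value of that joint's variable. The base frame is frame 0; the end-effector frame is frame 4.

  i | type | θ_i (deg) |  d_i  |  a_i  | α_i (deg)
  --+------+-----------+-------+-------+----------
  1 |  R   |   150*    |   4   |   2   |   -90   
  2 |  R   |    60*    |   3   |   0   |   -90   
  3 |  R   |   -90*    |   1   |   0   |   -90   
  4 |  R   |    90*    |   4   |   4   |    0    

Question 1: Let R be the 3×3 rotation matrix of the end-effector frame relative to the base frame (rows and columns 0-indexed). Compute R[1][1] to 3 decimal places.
End-effector y-axis (col 1 of R) = (0.5000,0.8660,-0.0000)
R[1][1] = 0.8660

0.866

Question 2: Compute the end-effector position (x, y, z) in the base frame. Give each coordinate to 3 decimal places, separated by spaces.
-7.214 0.701 2.036

after link 1: o_1 = (-1.7321, 1.0000, 4.0000)
after link 2: o_2 = (-3.2321, -1.5981, 4.0000)
after link 3: o_3 = (-2.4821, -2.0311, 3.5000)
after link 4: o_4 = (-7.2141, 0.7010, 2.0359)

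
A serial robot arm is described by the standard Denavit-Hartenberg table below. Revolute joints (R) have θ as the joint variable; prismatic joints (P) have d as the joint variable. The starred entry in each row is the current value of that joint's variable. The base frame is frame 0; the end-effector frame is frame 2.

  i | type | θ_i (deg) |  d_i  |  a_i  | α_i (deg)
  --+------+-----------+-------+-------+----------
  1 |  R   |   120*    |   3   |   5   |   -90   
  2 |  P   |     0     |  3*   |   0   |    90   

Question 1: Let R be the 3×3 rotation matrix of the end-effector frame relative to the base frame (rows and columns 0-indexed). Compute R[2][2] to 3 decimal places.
1.000

End-effector z-axis (col 2 of R) = (0.0000,0.0000,1.0000)
R[2][2] = 1.0000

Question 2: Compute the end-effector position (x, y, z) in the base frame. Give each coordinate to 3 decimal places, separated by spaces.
after link 1: o_1 = (-2.5000, 4.3301, 3.0000)
after link 2: o_2 = (-5.0981, 2.8301, 3.0000)

-5.098 2.830 3.000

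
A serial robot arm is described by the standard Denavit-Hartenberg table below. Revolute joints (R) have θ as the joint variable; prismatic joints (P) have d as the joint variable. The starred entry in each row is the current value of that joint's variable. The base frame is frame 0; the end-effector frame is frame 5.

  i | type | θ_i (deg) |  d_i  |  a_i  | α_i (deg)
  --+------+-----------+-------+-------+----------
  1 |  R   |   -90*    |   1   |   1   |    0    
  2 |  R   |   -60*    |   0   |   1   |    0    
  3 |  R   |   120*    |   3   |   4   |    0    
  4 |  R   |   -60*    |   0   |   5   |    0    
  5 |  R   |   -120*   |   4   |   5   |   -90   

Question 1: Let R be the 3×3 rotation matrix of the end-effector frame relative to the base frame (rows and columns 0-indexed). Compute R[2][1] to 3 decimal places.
End-effector y-axis (col 1 of R) = (-0.0000,-0.0000,-1.0000)
R[2][1] = -1.0000

-1.000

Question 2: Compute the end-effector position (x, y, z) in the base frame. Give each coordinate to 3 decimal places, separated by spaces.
after link 1: o_1 = (0.0000, -1.0000, 1.0000)
after link 2: o_2 = (-0.8660, -1.5000, 1.0000)
after link 3: o_3 = (2.5981, -3.5000, 4.0000)
after link 4: o_4 = (2.5981, -8.5000, 4.0000)
after link 5: o_5 = (-1.7321, -6.0000, 8.0000)

-1.732 -6.000 8.000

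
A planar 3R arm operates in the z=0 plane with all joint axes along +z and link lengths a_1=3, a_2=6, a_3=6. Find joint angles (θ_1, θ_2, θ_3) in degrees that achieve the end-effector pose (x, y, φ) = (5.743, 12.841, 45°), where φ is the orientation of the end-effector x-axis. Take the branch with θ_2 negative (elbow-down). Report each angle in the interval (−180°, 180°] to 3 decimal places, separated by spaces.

100.193 -29.981 -25.212

wrist centre = target − a_3·(cos φ, sin φ) = (1.5004, 8.5984)
cos θ_2 = (76.1829−3²−6²)/(2·3·6) = 0.8662; θ_2 = -29.9811° (elbow-down)
β = atan2(8.5984,1.5004) = 80.1019°; ψ = atan2(-2.9983,8.1971) = -20.0911°
θ_1 = β − ψ = 100.1930°
θ_3 = φ − θ_1 − θ_2 = -25.2119° (wrapped to (-180°,180°])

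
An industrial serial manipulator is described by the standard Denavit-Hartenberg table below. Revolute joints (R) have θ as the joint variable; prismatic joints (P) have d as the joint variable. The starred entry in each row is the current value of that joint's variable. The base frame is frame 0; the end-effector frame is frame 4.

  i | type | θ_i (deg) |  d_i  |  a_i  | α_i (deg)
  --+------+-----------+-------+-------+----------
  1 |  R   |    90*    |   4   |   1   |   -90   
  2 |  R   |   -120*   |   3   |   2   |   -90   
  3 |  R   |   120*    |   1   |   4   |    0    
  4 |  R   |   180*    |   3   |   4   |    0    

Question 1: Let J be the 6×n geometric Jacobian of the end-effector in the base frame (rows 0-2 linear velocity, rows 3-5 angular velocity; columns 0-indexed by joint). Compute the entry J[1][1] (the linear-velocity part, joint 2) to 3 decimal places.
3.732

axis z_1 = (-1.0000,0.0000,0.0000); lever o_n−o_1 = (-3.0000,2.4641,3.7321)
cross product → J_v[:, 1] = (0.0000,3.7321,-2.4641)
J_ω[:, 1] = z_1
entry J[1][1] = 3.7321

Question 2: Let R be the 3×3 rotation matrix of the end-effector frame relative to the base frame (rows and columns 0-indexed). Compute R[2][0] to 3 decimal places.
End-effector x-axis (col 0 of R) = (-0.8660,-0.2500,0.4330)
R[2][0] = 0.4330

0.433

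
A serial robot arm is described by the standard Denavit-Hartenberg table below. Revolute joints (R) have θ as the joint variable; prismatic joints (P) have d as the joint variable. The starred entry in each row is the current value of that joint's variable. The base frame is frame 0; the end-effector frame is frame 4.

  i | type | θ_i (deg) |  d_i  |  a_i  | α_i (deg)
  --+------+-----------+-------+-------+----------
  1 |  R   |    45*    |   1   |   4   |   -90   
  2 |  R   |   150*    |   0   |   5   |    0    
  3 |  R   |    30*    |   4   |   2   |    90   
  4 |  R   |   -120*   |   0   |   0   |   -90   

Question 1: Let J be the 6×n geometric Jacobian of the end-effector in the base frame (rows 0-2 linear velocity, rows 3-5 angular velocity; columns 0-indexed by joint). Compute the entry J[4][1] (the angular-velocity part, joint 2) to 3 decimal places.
0.707

axis z_1 = (-0.7071,0.7071,0.0000); lever o_n−o_1 = (-7.3045,-1.6476,-2.5000)
cross product → J_v[:, 1] = (-1.7678,-1.7678,6.3301)
J_ω[:, 1] = z_1
entry J[4][1] = 0.7071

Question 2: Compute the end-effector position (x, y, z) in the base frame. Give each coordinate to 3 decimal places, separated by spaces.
-4.476 1.181 -1.500

after link 1: o_1 = (2.8284, 2.8284, 1.0000)
after link 2: o_2 = (-0.2334, -0.2334, -1.5000)
after link 3: o_3 = (-4.4761, 1.1808, -1.5000)
after link 4: o_4 = (-4.4761, 1.1808, -1.5000)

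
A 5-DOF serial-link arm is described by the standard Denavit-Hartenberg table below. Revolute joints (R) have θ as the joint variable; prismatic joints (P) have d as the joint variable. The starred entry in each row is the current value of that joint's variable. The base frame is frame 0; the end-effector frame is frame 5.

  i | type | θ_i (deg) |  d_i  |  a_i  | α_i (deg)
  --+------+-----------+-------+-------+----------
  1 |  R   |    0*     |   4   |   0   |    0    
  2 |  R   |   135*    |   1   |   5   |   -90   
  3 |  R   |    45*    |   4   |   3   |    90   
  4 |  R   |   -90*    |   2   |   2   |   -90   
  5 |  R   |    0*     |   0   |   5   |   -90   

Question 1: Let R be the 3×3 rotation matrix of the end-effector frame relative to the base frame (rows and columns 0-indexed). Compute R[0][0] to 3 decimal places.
0.707

End-effector x-axis (col 0 of R) = (0.7071,0.7071,-0.0000)
R[0][0] = 0.7071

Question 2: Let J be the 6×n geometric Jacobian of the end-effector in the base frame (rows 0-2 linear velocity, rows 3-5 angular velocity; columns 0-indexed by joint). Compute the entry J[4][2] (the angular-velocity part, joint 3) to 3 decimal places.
axis z_2 = (-0.7071,-0.7071,0.0000); lever o_n−o_2 = (-0.3787,4.6213,-0.7071)
cross product → J_v[:, 2] = (0.5000,-0.5000,-3.5355)
J_ω[:, 2] = z_2
entry J[4][2] = -0.7071

-0.707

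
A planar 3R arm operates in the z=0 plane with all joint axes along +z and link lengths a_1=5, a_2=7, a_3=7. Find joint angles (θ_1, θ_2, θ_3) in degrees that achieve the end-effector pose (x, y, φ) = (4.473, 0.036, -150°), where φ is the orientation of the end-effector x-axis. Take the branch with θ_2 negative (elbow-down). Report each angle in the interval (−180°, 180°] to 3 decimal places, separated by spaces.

45.006 -45.005 -150.001

wrist centre = target − a_3·(cos φ, sin φ) = (10.5352, 3.5360)
cos θ_2 = (123.4933−5²−7²)/(2·5·7) = 0.7070; θ_2 = -45.0049° (elbow-down)
β = atan2(3.5360,10.5352) = 18.5537°; ψ = atan2(-4.9502,9.9493) = -26.4521°
θ_1 = β − ψ = 45.0058°
θ_3 = φ − θ_1 − θ_2 = -150.0009° (wrapped to (-180°,180°])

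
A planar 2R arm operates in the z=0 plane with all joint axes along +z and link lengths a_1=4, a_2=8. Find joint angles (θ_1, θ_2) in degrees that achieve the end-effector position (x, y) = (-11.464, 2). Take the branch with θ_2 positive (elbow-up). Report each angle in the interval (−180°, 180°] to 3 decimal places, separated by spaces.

149.997 30.004

cos θ_2 = (135.4233−4²−8²)/(2·4·8) = 0.8660; θ_2 = 30.0042° (elbow-up)
β = atan2(2.0000,-11.4640) = 170.1038°; ψ = atan2(4.0005,10.9279) = 20.1067°
θ_1 = β − ψ = 149.9971°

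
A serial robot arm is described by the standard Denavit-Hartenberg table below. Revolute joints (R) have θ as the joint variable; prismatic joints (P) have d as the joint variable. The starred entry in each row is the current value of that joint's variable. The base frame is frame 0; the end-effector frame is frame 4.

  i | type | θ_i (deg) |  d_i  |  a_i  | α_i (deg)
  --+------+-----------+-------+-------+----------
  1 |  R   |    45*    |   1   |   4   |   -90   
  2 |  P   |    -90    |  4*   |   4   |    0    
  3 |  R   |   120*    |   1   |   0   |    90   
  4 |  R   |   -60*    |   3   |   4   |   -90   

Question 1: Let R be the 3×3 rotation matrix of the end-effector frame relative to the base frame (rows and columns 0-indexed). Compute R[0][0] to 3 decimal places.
End-effector x-axis (col 0 of R) = (0.9186,-0.3062,-0.2500)
R[0][0] = 0.9186

0.919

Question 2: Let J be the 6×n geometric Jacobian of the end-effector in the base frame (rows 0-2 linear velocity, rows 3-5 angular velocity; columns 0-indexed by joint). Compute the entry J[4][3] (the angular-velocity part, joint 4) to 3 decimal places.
0.354

axis z_3 = (0.3536,0.3536,0.8660); lever o_n−o_3 = (4.7349,-0.1641,1.5981)
cross product → J_v[:, 3] = (0.7071,3.5355,-1.7321)
J_ω[:, 3] = z_3
entry J[4][3] = 0.3536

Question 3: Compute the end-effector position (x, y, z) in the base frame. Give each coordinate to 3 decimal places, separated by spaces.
after link 1: o_1 = (2.8284, 2.8284, 1.0000)
after link 2: o_2 = (0.0000, 5.6569, 5.0000)
after link 3: o_3 = (-0.7071, 6.3640, 5.0000)
after link 4: o_4 = (4.0278, 6.1999, 6.5981)

4.028 6.200 6.598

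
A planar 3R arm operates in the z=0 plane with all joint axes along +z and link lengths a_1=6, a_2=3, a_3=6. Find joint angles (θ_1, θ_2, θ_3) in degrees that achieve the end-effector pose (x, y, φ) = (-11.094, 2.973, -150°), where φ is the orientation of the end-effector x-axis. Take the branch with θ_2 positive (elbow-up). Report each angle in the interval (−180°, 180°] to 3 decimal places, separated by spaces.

wrist centre = target − a_3·(cos φ, sin φ) = (-5.8978, 5.9730)
cos θ_2 = (70.4613−6²−3²)/(2·6·3) = 0.7073; θ_2 = 44.9876° (elbow-up)
β = atan2(5.9730,-5.8978) = 134.6373°; ψ = atan2(2.1209,8.1218) = 14.6350°
θ_1 = β − ψ = 120.0023°
θ_3 = φ − θ_1 − θ_2 = 45.0101° (wrapped to (-180°,180°])

120.002 44.988 45.010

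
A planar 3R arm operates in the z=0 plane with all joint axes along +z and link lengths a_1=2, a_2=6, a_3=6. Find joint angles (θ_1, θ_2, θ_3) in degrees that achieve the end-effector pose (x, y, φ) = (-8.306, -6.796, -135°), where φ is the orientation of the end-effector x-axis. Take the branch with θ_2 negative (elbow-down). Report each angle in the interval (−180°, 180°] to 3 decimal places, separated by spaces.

-29.999 -134.996 29.995

wrist centre = target − a_3·(cos φ, sin φ) = (-4.0634, -2.5534)
cos θ_2 = (23.0305−2²−6²)/(2·2·6) = -0.7071; θ_2 = -134.9963° (elbow-down)
β = atan2(-2.5534,-4.0634) = -147.8553°; ψ = atan2(-4.2429,-2.2424) = -117.8563°
θ_1 = β − ψ = -29.9990°
θ_3 = φ − θ_1 − θ_2 = 29.9953° (wrapped to (-180°,180°])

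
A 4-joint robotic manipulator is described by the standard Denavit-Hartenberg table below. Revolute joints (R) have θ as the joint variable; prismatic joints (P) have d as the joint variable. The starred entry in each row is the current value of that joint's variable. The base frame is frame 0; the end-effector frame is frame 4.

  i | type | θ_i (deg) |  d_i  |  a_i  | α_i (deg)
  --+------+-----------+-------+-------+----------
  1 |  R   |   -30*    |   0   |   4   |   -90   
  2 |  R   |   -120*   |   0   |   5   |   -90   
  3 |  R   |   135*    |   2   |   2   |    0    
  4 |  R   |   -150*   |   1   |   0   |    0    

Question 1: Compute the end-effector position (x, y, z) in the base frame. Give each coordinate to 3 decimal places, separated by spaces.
after link 1: o_1 = (3.4641, -2.0000, 0.0000)
after link 2: o_2 = (1.2990, -0.7500, 4.3301)
after link 3: o_3 = (2.7043, -3.1943, 4.1054)
after link 4: o_4 = (3.4543, -3.6273, 4.6054)

3.454 -3.627 4.605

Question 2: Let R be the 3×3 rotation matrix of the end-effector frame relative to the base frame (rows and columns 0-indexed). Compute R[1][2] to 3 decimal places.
-0.433

End-effector z-axis (col 2 of R) = (0.7500,-0.4330,0.5000)
R[1][2] = -0.4330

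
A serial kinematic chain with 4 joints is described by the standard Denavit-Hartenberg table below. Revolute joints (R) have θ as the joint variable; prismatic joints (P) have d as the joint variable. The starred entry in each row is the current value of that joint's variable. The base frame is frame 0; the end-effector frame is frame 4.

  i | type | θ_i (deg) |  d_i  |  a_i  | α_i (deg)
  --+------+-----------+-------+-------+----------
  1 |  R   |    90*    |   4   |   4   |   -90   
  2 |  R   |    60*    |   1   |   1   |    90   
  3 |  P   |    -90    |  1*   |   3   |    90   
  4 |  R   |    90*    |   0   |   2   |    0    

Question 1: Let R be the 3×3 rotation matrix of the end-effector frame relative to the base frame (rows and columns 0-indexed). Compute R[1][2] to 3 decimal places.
End-effector z-axis (col 2 of R) = (0.0000,-0.5000,0.8660)
R[1][2] = -0.5000

-0.500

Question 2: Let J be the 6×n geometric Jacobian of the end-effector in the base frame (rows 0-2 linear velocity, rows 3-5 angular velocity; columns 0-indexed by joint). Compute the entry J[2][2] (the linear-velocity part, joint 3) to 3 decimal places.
prismatic axis z_2 = (0.0000,0.8660,0.5000)
J_v[:, 2] = z_2; J_ω[:, 2] = (0,0,0)
entry J[2][2] = 0.5000

0.500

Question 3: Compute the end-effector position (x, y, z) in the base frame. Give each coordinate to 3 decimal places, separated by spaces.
after link 1: o_1 = (0.0000, 4.0000, 4.0000)
after link 2: o_2 = (-1.0000, 4.5000, 3.1340)
after link 3: o_3 = (2.0000, 5.3660, 3.6340)
after link 4: o_4 = (2.0000, 7.0981, 4.6340)

2.000 7.098 4.634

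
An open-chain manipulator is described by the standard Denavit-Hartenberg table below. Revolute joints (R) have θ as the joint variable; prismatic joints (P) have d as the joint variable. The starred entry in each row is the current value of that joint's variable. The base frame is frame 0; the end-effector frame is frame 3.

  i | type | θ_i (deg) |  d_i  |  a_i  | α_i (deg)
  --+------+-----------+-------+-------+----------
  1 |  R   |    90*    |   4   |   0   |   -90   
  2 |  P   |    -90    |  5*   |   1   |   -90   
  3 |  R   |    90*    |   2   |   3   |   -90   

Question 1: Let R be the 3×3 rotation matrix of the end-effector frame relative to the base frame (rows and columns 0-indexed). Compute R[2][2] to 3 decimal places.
-1.000

End-effector z-axis (col 2 of R) = (-0.0000,0.0000,-1.0000)
R[2][2] = -1.0000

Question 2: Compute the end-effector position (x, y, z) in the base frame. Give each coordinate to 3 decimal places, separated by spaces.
after link 1: o_1 = (0.0000, 0.0000, 4.0000)
after link 2: o_2 = (-5.0000, 0.0000, 5.0000)
after link 3: o_3 = (-2.0000, 2.0000, 5.0000)

-2.000 2.000 5.000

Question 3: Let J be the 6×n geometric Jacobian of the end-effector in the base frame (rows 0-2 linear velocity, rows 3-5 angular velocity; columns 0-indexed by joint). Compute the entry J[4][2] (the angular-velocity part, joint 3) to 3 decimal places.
axis z_2 = (-0.0000,1.0000,-0.0000); lever o_n−o_2 = (3.0000,2.0000,0.0000)
cross product → J_v[:, 2] = (0.0000,-0.0000,-3.0000)
J_ω[:, 2] = z_2
entry J[4][2] = 1.0000

1.000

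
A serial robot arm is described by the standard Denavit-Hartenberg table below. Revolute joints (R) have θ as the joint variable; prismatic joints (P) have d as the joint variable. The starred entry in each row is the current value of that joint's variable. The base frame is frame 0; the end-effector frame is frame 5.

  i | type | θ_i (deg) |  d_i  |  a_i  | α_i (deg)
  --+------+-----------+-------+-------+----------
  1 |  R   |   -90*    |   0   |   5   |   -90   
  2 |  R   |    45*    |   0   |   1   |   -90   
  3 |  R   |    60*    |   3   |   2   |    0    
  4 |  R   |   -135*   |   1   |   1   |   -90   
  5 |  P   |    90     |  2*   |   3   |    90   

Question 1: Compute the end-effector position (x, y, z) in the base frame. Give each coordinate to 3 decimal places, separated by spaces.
-1.284 -7.256 -3.670

after link 1: o_1 = (0.0000, -5.0000, 0.0000)
after link 2: o_2 = (0.0000, -5.7071, -0.7071)
after link 3: o_3 = (-1.7321, -4.2929, -3.5355)
after link 4: o_4 = (-0.7661, -3.7688, -4.4257)
after link 5: o_5 = (-1.2838, -7.2561, -3.6704)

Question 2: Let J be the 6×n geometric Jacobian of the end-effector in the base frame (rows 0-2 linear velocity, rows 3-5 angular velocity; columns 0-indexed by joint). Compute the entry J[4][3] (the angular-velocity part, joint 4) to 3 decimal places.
axis z_3 = (0.0000,0.7071,-0.7071); lever o_n−o_3 = (0.4483,-2.9633,-0.1348)
cross product → J_v[:, 3] = (-2.1907,-0.3170,-0.3170)
J_ω[:, 3] = z_3
entry J[4][3] = 0.7071

0.707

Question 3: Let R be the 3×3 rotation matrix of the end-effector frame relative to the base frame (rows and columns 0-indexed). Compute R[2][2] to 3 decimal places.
-0.183

End-effector z-axis (col 2 of R) = (0.9659,-0.1830,-0.1830)
R[2][2] = -0.1830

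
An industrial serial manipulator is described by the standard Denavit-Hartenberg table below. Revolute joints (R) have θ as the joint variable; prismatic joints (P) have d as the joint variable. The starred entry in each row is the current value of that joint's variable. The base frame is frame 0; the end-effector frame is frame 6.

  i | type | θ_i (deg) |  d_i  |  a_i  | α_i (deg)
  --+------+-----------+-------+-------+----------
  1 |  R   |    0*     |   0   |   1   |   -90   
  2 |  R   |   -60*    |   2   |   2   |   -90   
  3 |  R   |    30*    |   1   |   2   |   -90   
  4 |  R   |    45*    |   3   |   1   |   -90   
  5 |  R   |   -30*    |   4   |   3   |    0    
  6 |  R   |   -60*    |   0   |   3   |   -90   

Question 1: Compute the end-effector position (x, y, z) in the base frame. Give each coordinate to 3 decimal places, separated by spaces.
after link 1: o_1 = (1.0000, 0.0000, 0.0000)
after link 2: o_2 = (2.0000, 2.0000, 1.7321)
after link 3: o_3 = (3.7321, 1.0000, 2.7321)
after link 4: o_4 = (2.6759, -1.9516, 2.3169)
after link 5: o_5 = (-2.1689, -2.7550, 3.2567)
after link 6: o_6 = (-2.9189, -5.3531, 1.9576)

-2.919 -5.353 1.958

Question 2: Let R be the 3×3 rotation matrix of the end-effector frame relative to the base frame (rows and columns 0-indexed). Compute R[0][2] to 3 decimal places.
End-effector z-axis (col 2 of R) = (-0.3062,-0.3536,0.8839)
R[0][2] = -0.3062

-0.306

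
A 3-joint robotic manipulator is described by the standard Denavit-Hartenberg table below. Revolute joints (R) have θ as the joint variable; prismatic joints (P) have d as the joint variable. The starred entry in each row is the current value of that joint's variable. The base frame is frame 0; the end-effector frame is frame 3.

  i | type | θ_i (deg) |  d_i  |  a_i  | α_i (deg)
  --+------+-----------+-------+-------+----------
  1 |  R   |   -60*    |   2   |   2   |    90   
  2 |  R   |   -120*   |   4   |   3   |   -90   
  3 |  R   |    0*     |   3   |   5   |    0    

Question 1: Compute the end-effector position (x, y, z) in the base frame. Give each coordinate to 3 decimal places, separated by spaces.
-3.165 -2.518 -6.428

after link 1: o_1 = (1.0000, -1.7321, 2.0000)
after link 2: o_2 = (-3.2141, -2.4330, -0.5981)
after link 3: o_3 = (-3.1651, -2.5179, -6.4282)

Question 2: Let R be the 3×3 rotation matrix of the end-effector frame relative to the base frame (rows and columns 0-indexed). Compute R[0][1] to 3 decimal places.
0.866

End-effector y-axis (col 1 of R) = (0.8660,0.5000,-0.0000)
R[0][1] = 0.8660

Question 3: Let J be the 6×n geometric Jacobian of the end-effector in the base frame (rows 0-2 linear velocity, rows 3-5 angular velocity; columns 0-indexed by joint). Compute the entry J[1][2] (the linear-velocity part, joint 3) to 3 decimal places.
axis z_2 = (0.4330,-0.7500,-0.5000); lever o_n−o_2 = (0.0490,-0.0849,-5.8301)
cross product → J_v[:, 2] = (4.3301,2.5000,-0.0000)
J_ω[:, 2] = z_2
entry J[1][2] = 2.5000

2.500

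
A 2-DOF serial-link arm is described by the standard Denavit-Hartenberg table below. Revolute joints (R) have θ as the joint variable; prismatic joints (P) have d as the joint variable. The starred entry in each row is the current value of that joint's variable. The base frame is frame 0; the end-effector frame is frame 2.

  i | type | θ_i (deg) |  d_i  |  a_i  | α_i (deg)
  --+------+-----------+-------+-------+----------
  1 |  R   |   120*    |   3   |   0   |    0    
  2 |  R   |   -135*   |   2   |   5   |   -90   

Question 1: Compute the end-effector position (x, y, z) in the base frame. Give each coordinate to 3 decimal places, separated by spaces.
after link 1: o_1 = (0.0000, 0.0000, 3.0000)
after link 2: o_2 = (4.8296, -1.2941, 5.0000)

4.830 -1.294 5.000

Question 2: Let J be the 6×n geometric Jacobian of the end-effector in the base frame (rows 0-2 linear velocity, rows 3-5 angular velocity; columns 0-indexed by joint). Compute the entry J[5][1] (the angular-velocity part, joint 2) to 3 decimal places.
1.000

axis z_1 = (0.0000,0.0000,1.0000); lever o_n−o_1 = (4.8296,-1.2941,2.0000)
cross product → J_v[:, 1] = (1.2941,4.8296,-0.0000)
J_ω[:, 1] = z_1
entry J[5][1] = 1.0000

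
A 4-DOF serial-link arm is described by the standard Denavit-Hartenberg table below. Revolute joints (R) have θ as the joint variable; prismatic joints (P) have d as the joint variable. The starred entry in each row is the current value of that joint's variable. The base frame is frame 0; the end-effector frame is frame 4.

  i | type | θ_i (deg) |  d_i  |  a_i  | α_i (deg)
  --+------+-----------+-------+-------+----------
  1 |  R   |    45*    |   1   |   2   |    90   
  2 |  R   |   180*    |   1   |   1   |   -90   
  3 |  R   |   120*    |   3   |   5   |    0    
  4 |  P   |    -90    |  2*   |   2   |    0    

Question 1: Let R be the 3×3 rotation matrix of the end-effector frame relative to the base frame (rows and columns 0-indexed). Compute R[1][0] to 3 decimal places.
End-effector x-axis (col 0 of R) = (-0.9659,-0.2588,0.0000)
R[1][0] = -0.2588

-0.259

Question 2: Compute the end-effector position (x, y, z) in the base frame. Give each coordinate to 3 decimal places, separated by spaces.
after link 1: o_1 = (1.4142, 1.4142, 1.0000)
after link 2: o_2 = (1.4142, -0.0000, 1.0000)
after link 3: o_3 = (0.1201, 4.8296, -2.0000)
after link 4: o_4 = (-1.8117, 4.3120, -4.0000)

-1.812 4.312 -4.000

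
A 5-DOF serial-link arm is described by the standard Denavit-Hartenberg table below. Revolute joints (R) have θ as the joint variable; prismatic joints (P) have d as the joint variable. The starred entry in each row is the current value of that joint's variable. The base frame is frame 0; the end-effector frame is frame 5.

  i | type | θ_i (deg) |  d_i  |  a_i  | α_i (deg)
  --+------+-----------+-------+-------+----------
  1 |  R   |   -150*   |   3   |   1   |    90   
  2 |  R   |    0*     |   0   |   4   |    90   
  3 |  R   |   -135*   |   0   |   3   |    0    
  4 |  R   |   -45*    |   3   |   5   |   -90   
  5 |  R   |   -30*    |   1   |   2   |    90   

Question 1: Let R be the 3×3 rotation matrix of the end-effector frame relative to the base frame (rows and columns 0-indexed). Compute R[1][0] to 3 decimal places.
0.433

End-effector x-axis (col 0 of R) = (0.7500,0.4330,-0.5000)
R[1][0] = 0.4330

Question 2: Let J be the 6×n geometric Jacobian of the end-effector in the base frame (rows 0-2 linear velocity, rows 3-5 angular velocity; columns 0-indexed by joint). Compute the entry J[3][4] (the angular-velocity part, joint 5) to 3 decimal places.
0.500

axis z_4 = (0.5000,-0.8660,-0.0000); lever o_n−o_4 = (2.0000,-0.0000,-1.0000)
cross product → J_v[:, 4] = (0.8660,0.5000,1.7321)
J_ω[:, 4] = z_4
entry J[3][4] = 0.5000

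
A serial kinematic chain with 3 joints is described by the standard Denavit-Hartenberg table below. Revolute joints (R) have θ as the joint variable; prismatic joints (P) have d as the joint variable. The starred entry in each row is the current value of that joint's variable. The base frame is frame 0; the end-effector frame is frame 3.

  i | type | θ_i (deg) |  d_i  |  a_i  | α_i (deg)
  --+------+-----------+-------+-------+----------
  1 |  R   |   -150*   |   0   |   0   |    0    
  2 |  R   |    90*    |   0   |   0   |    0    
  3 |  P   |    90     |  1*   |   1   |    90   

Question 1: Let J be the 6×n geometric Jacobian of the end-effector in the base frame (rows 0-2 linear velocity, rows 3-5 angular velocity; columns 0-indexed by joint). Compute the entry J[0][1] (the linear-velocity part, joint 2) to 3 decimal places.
-0.500

axis z_1 = (0.0000,0.0000,1.0000); lever o_n−o_1 = (0.8660,0.5000,1.0000)
cross product → J_v[:, 1] = (-0.5000,0.8660,0.0000)
J_ω[:, 1] = z_1
entry J[0][1] = -0.5000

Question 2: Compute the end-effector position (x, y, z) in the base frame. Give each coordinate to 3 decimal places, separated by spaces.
0.866 0.500 1.000

after link 1: o_1 = (0.0000, 0.0000, 0.0000)
after link 2: o_2 = (0.0000, 0.0000, 0.0000)
after link 3: o_3 = (0.8660, 0.5000, 1.0000)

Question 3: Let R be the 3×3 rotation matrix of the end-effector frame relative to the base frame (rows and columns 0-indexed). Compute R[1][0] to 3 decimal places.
End-effector x-axis (col 0 of R) = (0.8660,0.5000,0.0000)
R[1][0] = 0.5000

0.500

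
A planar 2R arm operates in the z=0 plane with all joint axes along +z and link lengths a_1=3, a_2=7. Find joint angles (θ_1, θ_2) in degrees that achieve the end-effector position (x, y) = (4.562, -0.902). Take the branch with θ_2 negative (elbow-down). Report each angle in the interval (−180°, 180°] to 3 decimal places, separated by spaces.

cos θ_2 = (21.6254−3²−7²)/(2·3·7) = -0.8661; θ_2 = -150.0041° (elbow-down)
β = atan2(-0.9020,4.5620) = -11.1843°; ψ = atan2(-3.4996,-3.0624) = -131.1887°
θ_1 = β − ψ = 120.0044°

120.004 -150.004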